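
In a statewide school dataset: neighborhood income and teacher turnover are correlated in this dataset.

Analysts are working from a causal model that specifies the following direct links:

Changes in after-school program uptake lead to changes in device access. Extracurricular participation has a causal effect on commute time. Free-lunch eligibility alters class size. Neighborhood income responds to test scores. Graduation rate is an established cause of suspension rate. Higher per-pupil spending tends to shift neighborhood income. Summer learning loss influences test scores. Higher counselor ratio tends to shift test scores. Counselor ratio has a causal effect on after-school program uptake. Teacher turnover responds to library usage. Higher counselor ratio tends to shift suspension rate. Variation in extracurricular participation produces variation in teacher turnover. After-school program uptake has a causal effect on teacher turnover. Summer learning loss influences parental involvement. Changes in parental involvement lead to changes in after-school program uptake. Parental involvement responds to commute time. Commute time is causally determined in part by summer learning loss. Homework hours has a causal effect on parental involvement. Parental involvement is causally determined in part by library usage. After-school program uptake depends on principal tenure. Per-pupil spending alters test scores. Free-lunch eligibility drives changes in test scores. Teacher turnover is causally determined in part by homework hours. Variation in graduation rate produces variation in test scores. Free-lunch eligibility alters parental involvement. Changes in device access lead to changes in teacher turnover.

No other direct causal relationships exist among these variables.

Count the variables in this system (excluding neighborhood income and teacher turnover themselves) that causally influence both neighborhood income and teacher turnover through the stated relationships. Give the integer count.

The common causes are: counselor ratio (to neighborhood income via counselor ratio → test scores → neighborhood income; to teacher turnover via counselor ratio → after-school program uptake → teacher turnover); free-lunch eligibility (to neighborhood income via free-lunch eligibility → test scores → neighborhood income; to teacher turnover via free-lunch eligibility → parental involvement → after-school program uptake → teacher turnover); summer learning loss (to neighborhood income via summer learning loss → test scores → neighborhood income; to teacher turnover via summer learning loss → parental involvement → after-school program uptake → teacher turnover).
Every other variable lacks a causal path to at least one of neighborhood income and teacher turnover.

3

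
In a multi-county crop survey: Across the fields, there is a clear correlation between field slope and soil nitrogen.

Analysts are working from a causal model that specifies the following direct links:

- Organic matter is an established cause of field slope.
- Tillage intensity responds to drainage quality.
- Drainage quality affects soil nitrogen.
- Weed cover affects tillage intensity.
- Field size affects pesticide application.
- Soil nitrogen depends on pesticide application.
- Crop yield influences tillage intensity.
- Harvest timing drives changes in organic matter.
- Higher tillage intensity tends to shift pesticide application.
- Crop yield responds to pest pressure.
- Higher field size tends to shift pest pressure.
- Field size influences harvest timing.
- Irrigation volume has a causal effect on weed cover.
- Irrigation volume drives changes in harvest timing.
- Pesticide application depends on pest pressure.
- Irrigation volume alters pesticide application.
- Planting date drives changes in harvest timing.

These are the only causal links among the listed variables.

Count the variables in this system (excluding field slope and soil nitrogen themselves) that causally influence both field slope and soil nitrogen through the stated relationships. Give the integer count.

2

The common causes are: field size (to field slope via field size → harvest timing → organic matter → field slope; to soil nitrogen via field size → pesticide application → soil nitrogen); irrigation volume (to field slope via irrigation volume → harvest timing → organic matter → field slope; to soil nitrogen via irrigation volume → pesticide application → soil nitrogen).
Every other variable lacks a causal path to at least one of field slope and soil nitrogen.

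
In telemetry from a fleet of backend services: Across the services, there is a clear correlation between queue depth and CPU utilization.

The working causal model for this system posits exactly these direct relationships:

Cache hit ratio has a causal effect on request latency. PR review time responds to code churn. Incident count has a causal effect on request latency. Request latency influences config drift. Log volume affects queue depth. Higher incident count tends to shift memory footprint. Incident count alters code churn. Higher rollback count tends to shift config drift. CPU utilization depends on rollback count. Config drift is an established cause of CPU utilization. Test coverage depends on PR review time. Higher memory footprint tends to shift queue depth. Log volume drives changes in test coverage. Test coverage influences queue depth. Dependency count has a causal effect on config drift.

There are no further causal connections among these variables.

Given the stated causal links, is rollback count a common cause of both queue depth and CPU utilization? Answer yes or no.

Rollback count has no stated causal path to queue depth. A confounder must cause both variables, so rollback count does not qualify.

no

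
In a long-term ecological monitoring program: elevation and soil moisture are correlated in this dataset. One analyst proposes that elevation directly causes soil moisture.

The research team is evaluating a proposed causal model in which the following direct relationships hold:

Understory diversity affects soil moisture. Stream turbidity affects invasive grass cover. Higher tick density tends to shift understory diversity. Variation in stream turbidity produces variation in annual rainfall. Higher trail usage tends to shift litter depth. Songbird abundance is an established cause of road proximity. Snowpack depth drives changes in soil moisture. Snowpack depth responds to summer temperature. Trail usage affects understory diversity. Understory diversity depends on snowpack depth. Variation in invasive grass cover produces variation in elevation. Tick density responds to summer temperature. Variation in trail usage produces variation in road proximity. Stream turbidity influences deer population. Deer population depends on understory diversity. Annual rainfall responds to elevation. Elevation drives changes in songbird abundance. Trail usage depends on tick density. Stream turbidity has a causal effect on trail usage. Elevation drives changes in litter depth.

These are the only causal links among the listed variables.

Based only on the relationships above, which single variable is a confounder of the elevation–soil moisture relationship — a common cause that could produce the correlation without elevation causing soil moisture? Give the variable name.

stream turbidity

Stream turbidity has a causal path to elevation (stream turbidity → invasive grass cover → elevation) and a separate causal path to soil moisture (stream turbidity → trail usage → understory diversity → soil moisture), so it is a common cause of both.
No stated relationship gives elevation a causal route to soil moisture, so the correlation is explained by the shared upstream cause rather than a direct effect.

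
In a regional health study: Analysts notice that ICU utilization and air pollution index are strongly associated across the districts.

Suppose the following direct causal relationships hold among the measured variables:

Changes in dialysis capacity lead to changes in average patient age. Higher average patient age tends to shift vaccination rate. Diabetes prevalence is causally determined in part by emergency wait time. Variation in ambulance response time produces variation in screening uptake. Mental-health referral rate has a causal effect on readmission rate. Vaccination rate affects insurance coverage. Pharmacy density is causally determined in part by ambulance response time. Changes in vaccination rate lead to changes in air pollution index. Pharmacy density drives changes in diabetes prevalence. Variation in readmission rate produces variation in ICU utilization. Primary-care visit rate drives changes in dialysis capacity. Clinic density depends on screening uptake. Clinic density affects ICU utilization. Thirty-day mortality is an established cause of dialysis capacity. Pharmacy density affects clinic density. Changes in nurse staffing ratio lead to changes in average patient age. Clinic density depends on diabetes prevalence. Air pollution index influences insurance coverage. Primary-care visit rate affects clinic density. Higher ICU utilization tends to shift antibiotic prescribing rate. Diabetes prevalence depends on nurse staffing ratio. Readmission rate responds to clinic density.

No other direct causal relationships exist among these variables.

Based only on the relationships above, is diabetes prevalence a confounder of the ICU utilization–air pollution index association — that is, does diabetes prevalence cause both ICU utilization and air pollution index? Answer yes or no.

no

Diabetes prevalence has no stated causal path to air pollution index. A confounder must cause both variables, so diabetes prevalence does not qualify.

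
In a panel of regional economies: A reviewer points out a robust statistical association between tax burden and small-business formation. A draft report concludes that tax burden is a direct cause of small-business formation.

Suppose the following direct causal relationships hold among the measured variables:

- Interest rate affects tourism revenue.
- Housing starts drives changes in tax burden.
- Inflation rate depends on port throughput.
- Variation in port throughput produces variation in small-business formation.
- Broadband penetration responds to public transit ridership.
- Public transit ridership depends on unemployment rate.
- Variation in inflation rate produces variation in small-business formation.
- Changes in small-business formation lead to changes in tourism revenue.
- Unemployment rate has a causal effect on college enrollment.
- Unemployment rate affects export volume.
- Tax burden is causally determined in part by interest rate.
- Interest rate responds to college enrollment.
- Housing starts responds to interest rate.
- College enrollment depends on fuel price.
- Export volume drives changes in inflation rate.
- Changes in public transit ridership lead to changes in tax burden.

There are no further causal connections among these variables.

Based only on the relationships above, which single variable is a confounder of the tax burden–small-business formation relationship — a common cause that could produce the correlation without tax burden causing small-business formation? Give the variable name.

unemployment rate

Unemployment rate has a causal path to tax burden (unemployment rate → public transit ridership → tax burden) and a separate causal path to small-business formation (unemployment rate → export volume → inflation rate → small-business formation), so it is a common cause of both.
No stated relationship gives tax burden a causal route to small-business formation, so the correlation is explained by the shared upstream cause rather than a direct effect.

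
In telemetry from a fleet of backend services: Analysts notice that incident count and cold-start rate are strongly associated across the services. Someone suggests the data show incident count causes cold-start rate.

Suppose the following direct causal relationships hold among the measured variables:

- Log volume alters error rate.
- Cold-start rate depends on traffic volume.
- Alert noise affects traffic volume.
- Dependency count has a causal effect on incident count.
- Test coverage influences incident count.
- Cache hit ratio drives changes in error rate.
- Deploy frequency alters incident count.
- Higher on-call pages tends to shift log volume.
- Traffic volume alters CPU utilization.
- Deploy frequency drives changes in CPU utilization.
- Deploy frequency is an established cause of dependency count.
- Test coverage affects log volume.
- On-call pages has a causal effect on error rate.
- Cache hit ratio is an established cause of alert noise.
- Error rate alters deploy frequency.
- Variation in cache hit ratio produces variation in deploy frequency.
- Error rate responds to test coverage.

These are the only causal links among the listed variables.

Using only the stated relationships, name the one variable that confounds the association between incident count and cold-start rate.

Cache hit ratio has a causal path to incident count (cache hit ratio → deploy frequency → incident count) and a separate causal path to cold-start rate (cache hit ratio → alert noise → traffic volume → cold-start rate), so it is a common cause of both.
No stated relationship gives incident count a causal route to cold-start rate, so the correlation is explained by the shared upstream cause rather than a direct effect.

cache hit ratio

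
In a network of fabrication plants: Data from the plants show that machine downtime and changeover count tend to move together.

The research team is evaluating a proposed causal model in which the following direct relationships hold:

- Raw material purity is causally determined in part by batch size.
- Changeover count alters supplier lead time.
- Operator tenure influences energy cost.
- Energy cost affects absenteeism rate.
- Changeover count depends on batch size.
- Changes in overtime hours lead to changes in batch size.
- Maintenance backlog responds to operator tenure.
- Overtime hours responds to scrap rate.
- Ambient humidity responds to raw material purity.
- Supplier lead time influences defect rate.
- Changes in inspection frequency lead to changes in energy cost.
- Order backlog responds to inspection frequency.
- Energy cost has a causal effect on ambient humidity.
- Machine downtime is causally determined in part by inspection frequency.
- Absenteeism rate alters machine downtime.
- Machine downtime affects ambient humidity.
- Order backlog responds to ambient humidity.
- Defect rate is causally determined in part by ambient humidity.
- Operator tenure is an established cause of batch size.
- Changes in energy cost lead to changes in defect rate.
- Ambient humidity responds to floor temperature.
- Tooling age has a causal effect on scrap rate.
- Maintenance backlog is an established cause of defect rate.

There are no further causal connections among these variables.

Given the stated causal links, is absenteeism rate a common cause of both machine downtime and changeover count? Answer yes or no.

no

Absenteeism rate has no stated causal path to changeover count. A confounder must cause both variables, so absenteeism rate does not qualify.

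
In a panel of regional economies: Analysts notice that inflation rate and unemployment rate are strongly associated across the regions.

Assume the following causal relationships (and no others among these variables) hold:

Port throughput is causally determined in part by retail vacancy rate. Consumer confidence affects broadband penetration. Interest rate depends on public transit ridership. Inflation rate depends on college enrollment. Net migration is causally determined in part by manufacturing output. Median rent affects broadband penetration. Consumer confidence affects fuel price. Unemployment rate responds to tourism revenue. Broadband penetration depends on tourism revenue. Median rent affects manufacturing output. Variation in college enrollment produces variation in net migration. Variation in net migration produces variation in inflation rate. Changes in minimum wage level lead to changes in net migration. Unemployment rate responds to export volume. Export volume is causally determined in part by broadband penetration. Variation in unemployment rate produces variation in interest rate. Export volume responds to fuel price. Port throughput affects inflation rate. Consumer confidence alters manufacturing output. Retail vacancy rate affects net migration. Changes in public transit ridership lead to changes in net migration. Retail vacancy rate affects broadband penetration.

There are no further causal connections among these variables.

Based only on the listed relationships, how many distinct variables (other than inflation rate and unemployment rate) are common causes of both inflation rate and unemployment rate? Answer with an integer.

The common causes are: consumer confidence (to inflation rate via consumer confidence → manufacturing output → net migration → inflation rate; to unemployment rate via consumer confidence → broadband penetration → export volume → unemployment rate); median rent (to inflation rate via median rent → manufacturing output → net migration → inflation rate; to unemployment rate via median rent → broadband penetration → export volume → unemployment rate); retail vacancy rate (to inflation rate via retail vacancy rate → net migration → inflation rate; to unemployment rate via retail vacancy rate → broadband penetration → export volume → unemployment rate).
Every other variable lacks a causal path to at least one of inflation rate and unemployment rate.

3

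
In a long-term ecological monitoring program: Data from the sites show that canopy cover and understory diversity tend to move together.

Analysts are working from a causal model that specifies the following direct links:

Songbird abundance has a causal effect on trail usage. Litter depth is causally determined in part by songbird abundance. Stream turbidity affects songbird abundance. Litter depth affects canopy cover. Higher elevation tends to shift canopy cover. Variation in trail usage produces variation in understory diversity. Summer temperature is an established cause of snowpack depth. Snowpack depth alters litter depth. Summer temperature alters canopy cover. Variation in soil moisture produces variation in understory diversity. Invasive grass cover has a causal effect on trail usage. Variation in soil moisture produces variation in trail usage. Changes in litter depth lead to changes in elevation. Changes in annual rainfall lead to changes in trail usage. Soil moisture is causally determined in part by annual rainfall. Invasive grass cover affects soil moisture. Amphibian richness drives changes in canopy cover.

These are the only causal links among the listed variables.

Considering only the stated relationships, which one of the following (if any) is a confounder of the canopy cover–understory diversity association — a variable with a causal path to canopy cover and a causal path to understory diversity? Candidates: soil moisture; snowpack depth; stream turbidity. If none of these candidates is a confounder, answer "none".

stream turbidity

Stream turbidity causes canopy cover (stream turbidity → songbird abundance → litter depth → canopy cover) and also causes understory diversity (stream turbidity → songbird abundance → trail usage → understory diversity); it is a common cause of both.
Each of the other candidates lacks a causal path to at least one of canopy cover and understory diversity, so they do not confound the relationship.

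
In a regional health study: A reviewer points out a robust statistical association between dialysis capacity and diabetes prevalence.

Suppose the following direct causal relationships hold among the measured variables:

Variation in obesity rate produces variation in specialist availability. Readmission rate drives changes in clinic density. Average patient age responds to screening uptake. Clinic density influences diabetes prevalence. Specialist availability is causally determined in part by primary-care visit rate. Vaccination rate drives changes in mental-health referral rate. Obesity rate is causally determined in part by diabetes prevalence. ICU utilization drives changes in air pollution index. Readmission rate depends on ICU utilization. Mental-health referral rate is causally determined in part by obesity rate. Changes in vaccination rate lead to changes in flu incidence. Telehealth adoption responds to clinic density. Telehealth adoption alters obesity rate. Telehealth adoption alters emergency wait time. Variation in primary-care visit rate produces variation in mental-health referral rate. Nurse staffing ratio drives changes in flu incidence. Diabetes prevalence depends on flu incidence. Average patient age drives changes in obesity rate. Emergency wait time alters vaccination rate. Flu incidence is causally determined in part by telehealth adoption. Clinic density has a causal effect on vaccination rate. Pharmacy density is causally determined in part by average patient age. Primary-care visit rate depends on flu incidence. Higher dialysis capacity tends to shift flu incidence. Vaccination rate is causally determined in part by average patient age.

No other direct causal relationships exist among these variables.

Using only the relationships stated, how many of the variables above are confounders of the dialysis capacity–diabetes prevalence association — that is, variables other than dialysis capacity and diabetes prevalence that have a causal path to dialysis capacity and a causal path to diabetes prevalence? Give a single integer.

No listed variable has a causal path to both dialysis capacity and diabetes prevalence, so there are no common causes.

0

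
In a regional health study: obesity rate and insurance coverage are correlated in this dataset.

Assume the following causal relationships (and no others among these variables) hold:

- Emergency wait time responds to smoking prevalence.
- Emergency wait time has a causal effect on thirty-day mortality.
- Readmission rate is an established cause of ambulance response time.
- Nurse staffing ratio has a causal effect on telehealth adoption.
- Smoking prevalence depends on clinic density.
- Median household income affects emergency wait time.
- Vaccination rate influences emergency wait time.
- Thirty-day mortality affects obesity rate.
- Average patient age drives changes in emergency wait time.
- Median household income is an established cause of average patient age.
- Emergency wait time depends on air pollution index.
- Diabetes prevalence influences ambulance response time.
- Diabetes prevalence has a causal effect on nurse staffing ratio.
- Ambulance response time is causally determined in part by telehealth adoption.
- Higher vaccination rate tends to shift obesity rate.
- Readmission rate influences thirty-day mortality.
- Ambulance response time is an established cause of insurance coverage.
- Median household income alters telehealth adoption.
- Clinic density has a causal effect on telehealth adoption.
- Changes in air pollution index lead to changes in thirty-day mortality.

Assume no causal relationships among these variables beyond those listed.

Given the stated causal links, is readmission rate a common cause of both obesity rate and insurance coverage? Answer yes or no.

yes

Readmission rate has a causal path to obesity rate (readmission rate → thirty-day mortality → obesity rate) and to insurance coverage (readmission rate → ambulance response time → insurance coverage), so it is a common cause of both — a confounder.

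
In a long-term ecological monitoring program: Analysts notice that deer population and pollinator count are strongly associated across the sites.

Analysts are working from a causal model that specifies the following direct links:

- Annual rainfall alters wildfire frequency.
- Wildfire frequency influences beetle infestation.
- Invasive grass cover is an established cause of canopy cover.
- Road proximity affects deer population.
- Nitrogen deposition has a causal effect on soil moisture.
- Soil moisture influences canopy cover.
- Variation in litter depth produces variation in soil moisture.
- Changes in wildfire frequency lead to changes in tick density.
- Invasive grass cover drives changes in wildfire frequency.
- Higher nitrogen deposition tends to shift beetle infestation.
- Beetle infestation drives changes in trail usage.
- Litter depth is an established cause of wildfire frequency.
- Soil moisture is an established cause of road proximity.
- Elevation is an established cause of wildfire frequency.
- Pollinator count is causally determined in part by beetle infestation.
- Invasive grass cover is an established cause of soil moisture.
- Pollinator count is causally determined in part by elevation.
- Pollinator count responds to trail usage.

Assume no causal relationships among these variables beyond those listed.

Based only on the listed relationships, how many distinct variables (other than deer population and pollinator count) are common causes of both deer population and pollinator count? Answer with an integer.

The common causes are: invasive grass cover (to deer population via invasive grass cover → soil moisture → road proximity → deer population; to pollinator count via invasive grass cover → wildfire frequency → beetle infestation → pollinator count); litter depth (to deer population via litter depth → soil moisture → road proximity → deer population; to pollinator count via litter depth → wildfire frequency → beetle infestation → pollinator count); nitrogen deposition (to deer population via nitrogen deposition → soil moisture → road proximity → deer population; to pollinator count via nitrogen deposition → beetle infestation → pollinator count).
Every other variable lacks a causal path to at least one of deer population and pollinator count.

3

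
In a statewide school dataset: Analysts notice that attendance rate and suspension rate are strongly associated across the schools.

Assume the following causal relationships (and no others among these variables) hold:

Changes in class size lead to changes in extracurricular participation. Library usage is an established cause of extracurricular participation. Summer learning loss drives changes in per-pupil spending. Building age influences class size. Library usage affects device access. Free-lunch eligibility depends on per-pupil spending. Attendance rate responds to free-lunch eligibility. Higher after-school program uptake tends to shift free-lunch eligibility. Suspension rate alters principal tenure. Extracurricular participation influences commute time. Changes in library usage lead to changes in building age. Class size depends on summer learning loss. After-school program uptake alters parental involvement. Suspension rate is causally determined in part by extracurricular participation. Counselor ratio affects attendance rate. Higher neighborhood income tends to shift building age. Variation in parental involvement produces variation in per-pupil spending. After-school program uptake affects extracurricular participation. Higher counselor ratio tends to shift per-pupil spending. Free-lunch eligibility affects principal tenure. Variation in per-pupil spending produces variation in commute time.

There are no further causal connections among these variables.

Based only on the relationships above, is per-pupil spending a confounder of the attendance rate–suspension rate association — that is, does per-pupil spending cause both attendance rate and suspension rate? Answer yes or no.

no

Per-pupil spending has no stated causal path to suspension rate. A confounder must cause both variables, so per-pupil spending does not qualify.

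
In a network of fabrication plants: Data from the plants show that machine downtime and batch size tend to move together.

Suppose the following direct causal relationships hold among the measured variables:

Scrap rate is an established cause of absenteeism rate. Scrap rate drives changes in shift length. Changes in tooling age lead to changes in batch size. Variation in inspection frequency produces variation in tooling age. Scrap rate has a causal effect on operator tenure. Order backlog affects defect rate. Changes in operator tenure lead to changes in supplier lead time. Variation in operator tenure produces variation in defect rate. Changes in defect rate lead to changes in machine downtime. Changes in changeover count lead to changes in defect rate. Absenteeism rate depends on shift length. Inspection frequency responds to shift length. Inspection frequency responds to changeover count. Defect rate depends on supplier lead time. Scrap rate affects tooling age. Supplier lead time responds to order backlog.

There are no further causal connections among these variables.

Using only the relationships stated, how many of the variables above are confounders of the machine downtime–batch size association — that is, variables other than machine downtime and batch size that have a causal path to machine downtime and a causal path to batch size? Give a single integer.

2

The common causes are: changeover count (to machine downtime via changeover count → defect rate → machine downtime; to batch size via changeover count → inspection frequency → tooling age → batch size); scrap rate (to machine downtime via scrap rate → operator tenure → defect rate → machine downtime; to batch size via scrap rate → tooling age → batch size).
Every other variable lacks a causal path to at least one of machine downtime and batch size.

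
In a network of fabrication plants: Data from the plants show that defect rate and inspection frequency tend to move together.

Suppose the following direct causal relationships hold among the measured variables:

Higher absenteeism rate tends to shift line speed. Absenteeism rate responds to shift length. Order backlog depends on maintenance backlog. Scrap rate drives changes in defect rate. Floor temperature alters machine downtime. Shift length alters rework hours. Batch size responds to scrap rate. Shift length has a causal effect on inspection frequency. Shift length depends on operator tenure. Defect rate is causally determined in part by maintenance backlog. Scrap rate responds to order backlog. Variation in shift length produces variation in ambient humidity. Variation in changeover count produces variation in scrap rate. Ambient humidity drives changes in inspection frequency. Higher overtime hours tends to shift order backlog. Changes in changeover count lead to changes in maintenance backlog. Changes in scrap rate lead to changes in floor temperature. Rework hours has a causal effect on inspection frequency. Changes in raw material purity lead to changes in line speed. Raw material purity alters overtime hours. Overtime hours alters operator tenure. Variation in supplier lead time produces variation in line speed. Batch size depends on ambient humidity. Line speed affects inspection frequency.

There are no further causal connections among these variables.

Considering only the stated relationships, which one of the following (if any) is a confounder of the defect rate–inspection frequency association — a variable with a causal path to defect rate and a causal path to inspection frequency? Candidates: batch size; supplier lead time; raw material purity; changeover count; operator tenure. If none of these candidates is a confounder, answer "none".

Raw material purity causes defect rate (raw material purity → overtime hours → order backlog → scrap rate → defect rate) and also causes inspection frequency (raw material purity → line speed → inspection frequency); it is a common cause of both.
Each of the other candidates lacks a causal path to at least one of defect rate and inspection frequency, so they do not confound the relationship.

raw material purity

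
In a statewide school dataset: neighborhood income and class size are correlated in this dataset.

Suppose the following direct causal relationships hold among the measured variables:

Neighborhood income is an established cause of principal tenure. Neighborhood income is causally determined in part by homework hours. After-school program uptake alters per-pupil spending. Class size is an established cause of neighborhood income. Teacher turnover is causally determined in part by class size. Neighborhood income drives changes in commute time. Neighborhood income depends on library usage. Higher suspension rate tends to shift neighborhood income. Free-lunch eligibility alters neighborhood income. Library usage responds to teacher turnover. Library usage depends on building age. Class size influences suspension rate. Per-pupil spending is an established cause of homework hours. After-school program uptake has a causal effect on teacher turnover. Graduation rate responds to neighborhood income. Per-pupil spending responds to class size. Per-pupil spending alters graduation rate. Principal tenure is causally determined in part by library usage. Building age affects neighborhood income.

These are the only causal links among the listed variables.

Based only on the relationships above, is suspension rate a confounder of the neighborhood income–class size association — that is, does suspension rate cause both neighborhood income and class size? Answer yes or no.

Suspension rate has no stated causal path to class size. A confounder must cause both variables, so suspension rate does not qualify.

no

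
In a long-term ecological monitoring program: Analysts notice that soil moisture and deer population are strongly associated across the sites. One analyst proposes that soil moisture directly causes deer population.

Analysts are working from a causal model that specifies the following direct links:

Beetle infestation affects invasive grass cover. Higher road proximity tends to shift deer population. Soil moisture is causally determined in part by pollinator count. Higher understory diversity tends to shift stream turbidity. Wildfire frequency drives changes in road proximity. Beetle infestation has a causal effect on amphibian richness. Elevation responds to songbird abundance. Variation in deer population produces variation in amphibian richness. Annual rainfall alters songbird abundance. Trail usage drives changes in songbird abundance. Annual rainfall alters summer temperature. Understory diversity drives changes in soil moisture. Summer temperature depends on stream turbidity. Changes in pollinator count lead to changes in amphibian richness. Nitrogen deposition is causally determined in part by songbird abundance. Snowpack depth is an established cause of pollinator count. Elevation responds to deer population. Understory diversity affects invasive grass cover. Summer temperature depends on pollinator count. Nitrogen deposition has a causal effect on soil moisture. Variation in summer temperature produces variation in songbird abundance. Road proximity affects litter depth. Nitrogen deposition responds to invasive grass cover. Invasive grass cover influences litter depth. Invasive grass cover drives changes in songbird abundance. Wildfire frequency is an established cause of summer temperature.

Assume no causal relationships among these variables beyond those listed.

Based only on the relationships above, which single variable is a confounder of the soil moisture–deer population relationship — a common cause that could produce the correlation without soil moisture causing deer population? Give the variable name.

Wildfire frequency has a causal path to soil moisture (wildfire frequency → summer temperature → songbird abundance → nitrogen deposition → soil moisture) and a separate causal path to deer population (wildfire frequency → road proximity → deer population), so it is a common cause of both.
No stated relationship gives soil moisture a causal route to deer population, so the correlation is explained by the shared upstream cause rather than a direct effect.

wildfire frequency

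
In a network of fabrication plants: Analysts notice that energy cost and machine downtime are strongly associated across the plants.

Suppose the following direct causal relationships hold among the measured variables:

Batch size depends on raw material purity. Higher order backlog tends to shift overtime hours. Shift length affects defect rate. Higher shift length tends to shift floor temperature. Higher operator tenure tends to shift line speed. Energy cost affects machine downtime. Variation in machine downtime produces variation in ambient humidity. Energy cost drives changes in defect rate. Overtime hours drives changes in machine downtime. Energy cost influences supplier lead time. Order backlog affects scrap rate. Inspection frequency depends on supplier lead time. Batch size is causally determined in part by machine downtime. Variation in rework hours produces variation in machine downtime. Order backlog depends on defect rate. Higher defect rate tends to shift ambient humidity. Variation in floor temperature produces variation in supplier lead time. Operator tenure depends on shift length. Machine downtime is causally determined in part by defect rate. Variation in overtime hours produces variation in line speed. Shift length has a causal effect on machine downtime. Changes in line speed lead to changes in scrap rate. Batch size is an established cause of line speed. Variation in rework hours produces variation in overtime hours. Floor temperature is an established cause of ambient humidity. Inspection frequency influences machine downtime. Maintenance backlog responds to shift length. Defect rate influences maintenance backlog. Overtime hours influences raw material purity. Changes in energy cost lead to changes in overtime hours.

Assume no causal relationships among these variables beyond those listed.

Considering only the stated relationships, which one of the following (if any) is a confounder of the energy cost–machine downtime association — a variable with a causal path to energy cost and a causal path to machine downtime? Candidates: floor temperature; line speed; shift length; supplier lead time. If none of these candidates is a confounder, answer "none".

None of the listed candidates has causal paths to both energy cost and machine downtime in the stated relationships, so none is a common cause.

none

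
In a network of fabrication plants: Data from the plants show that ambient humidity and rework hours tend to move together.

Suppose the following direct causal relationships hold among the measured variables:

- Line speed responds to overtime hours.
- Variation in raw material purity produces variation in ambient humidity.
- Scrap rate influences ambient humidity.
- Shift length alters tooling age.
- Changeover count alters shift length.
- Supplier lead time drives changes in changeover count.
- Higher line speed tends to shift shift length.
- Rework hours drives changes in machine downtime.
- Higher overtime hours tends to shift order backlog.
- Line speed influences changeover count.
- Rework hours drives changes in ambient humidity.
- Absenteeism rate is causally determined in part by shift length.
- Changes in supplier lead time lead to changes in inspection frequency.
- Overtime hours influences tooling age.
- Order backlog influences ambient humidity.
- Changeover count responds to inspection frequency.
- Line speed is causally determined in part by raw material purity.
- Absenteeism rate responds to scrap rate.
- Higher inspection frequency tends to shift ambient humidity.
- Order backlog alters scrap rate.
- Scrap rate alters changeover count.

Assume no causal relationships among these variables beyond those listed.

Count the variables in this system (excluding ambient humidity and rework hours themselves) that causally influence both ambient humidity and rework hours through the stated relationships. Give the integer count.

0

No listed variable has a causal path to both ambient humidity and rework hours, so there are no common causes.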